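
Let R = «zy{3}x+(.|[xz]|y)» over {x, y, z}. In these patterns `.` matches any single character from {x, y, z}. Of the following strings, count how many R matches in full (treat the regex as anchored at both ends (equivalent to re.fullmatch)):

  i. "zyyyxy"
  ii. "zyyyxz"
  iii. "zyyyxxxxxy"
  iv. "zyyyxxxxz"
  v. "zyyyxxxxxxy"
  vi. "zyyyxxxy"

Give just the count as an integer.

6

i → match
ii → match
iii → match
iv → match
v → match
vi → match
Total matched: 6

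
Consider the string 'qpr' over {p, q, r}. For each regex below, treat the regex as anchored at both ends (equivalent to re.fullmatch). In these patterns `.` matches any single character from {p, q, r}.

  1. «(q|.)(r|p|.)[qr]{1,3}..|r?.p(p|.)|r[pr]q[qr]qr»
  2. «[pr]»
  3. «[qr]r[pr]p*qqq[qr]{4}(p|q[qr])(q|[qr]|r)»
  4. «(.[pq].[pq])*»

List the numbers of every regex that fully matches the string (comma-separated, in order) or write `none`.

1

1 → match
2 → no match
3 → no match
4 → no match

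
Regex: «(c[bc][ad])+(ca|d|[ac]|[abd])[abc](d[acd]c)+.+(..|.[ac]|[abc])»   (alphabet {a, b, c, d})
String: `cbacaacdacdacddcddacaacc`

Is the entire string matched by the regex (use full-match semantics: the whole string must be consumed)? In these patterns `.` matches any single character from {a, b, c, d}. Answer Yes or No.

No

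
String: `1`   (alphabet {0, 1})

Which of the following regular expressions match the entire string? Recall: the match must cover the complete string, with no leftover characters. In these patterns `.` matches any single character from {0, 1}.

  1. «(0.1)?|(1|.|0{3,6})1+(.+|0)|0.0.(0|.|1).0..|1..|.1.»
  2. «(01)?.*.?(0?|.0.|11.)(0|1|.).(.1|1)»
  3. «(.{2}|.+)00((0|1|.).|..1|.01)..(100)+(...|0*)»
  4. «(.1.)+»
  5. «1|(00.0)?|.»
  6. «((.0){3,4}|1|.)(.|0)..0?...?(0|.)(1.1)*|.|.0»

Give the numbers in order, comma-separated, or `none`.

1 → no match
2 → no match
3 → no match
4 → no match
5 → match
6 → match

5, 6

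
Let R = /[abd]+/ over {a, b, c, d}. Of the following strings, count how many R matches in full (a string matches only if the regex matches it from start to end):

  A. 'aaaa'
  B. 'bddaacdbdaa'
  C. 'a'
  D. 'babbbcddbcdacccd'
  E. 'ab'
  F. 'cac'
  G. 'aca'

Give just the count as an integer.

A → match
B → no match
C → match
D → no match
E → match
F → no match
G → no match
Total matched: 3

3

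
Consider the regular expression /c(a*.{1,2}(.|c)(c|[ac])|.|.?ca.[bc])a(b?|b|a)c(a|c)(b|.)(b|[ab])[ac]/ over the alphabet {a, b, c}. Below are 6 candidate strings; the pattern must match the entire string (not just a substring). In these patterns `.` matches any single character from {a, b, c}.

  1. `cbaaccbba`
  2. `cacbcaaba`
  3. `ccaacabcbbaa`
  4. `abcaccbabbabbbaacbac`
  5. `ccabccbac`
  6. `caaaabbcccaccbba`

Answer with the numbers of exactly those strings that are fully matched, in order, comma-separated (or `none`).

1, 5

1 → match
2 → no match
3 → no match
4 → no match — must start with `c`
5 → match
6 → no match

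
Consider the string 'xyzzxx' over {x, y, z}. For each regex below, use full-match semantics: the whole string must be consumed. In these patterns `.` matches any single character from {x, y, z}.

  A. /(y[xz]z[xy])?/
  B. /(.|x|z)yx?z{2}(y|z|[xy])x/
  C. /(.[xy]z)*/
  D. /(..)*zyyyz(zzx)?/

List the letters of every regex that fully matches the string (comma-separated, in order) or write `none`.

B

A → no match
B → match
C → no match
D → no match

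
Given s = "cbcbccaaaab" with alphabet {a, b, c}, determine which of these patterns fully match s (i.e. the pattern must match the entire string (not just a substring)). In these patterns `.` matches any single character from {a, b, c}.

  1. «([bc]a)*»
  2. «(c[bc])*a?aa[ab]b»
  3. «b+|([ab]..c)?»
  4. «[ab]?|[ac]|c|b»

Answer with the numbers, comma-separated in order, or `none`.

2

1 → no match
2 → match
3 → no match
4 → no match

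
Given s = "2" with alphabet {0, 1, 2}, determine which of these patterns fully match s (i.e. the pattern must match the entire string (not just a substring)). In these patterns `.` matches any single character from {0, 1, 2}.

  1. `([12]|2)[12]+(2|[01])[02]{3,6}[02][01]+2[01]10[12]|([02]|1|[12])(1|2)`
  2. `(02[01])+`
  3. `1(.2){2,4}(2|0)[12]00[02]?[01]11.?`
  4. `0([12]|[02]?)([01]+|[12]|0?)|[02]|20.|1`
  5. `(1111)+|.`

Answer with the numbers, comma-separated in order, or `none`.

1 → no match
2 → no match — must start with "02"
3 → no match — must start with "1"
4 → match
5 → match

4, 5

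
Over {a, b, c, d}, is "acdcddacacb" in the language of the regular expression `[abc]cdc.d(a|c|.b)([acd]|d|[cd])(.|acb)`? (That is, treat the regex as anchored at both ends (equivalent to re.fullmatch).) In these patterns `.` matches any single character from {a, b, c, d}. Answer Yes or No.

Yes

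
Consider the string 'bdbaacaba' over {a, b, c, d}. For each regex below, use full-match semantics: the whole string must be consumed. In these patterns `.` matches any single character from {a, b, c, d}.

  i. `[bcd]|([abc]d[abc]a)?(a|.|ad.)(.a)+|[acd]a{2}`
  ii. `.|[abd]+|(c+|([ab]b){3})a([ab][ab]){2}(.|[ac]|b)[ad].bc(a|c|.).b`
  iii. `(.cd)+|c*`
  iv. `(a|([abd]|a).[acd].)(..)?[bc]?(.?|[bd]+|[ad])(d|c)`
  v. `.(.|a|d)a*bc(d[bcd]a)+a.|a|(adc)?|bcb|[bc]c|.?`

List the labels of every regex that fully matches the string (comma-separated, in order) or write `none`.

i

i → match
ii → no match
iii → no match
iv → no match
v → no match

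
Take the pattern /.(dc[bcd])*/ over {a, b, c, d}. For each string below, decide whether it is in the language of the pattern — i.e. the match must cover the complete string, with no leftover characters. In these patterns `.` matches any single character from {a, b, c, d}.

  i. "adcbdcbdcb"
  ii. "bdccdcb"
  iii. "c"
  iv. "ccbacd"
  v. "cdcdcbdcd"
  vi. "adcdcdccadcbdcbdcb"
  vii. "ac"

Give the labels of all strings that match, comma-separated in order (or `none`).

i, ii, iii

i → match
ii → match
iii → match
iv → no match
v → no match
vi → no match
vii → no match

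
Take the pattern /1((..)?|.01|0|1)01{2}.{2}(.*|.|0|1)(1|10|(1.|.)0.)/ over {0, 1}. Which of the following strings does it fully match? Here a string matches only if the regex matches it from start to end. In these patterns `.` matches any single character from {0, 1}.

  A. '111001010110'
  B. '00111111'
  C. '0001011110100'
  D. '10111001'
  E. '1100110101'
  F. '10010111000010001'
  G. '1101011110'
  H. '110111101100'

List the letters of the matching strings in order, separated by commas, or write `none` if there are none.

D, E, F, H

A → no match
B → no match — must start with '1'
C → no match — must start with '1'
D → match
E → match
F → match
G → no match
H → match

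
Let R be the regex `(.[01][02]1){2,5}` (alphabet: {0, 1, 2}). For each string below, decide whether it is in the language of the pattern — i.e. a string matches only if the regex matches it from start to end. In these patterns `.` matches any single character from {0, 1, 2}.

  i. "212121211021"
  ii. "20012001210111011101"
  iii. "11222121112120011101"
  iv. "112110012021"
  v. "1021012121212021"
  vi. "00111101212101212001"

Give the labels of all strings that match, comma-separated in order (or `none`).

i → match
ii → match
iii → no match
iv → match
v → match
vi → no match

i, ii, iv, v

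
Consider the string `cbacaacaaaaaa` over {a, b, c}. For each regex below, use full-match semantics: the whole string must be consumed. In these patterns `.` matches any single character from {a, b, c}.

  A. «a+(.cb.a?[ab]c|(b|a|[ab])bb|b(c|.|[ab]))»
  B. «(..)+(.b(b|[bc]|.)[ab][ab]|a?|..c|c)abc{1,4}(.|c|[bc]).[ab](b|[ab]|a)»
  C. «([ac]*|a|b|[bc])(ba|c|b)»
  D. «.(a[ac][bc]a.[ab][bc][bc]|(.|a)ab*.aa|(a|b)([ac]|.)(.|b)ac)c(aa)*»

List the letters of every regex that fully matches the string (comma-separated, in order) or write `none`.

A → no match — must start with `a`
B → no match
C → no match
D → match

D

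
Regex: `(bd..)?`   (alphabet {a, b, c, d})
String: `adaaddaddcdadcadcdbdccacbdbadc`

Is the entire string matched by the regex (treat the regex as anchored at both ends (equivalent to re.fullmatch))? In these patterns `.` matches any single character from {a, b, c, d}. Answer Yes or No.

No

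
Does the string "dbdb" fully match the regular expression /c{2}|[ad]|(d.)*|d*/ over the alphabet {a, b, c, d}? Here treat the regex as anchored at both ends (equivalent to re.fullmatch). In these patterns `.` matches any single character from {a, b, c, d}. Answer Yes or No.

Yes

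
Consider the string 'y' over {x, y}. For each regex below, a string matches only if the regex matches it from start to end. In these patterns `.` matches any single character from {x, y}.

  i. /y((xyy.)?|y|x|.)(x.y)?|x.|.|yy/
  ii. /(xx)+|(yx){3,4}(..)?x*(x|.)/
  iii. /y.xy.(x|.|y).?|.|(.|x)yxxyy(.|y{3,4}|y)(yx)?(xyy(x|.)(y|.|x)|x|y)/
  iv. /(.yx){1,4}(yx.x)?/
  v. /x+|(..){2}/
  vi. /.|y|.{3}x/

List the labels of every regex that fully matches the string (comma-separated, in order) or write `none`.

i → match
ii → no match
iii → match
iv → no match
v → no match
vi → match

i, iii, vi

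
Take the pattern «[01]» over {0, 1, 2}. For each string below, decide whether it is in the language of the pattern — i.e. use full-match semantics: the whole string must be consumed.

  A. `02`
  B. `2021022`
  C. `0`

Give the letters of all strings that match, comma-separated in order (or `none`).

C

A → no match
B → no match
C → match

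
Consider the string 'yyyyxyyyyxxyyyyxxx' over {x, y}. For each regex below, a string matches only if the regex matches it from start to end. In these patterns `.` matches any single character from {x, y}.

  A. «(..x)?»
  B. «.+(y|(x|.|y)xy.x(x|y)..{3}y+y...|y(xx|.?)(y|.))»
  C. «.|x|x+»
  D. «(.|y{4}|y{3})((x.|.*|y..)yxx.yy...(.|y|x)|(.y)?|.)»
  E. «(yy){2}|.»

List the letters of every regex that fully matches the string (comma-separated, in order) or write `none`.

B, D

A → no match
B → match
C → no match
D → match
E → no match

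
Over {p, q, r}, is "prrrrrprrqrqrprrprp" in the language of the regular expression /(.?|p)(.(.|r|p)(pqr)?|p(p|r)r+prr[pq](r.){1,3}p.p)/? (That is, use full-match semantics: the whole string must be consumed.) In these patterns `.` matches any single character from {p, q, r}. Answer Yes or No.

Yes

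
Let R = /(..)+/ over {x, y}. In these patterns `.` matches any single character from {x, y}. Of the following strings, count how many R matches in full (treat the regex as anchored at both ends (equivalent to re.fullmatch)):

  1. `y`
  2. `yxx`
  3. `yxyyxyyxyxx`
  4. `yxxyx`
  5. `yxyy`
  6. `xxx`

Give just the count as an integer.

1 → no match
2 → no match
3 → no match
4 → no match
5 → match
6 → no match
Total matched: 1

1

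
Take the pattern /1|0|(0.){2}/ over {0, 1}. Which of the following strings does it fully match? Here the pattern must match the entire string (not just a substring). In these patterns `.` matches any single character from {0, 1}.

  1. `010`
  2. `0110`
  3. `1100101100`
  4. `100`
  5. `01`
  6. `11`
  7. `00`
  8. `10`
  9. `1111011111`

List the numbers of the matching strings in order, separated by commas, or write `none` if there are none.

1. `010` → no match
2. `0110` → no match
3. `1100101100` → no match
4. `100` → no match
5. `01` → no match
6. `11` → no match
7. `00` → no match
8. `10` → no match
9. `1111011111` → no match

none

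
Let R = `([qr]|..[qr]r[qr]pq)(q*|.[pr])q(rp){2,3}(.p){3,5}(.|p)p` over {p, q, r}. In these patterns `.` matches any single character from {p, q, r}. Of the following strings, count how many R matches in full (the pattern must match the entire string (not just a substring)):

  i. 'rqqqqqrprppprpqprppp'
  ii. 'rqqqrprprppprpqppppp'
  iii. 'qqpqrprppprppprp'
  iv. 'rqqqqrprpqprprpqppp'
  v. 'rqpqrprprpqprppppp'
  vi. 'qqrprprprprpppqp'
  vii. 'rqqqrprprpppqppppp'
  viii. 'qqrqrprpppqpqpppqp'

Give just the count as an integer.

8

i → match
ii → match
iii → match
iv → match
v → match
vi → match
vii → match
viii → match
Total matched: 8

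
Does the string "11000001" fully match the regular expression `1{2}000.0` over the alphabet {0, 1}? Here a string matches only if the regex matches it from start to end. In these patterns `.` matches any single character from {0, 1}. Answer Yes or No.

No

Every match must end with "0", but "11000001" does not.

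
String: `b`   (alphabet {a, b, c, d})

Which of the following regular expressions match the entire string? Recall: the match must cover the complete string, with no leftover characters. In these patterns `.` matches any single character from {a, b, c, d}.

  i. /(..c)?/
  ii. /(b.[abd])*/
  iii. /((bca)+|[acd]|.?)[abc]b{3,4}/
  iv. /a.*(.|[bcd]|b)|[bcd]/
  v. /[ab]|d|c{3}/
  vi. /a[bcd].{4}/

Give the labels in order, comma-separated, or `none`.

i → no match
ii → no match
iii → no match
iv → match
v → match
vi → no match — must start with `a`

iv, v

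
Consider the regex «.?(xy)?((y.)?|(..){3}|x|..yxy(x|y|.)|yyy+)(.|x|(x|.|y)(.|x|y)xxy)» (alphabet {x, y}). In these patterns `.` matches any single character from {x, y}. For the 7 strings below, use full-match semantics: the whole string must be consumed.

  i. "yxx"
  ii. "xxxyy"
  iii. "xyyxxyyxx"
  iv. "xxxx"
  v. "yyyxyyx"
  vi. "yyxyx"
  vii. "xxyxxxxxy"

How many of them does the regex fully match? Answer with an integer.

4

i → match
ii → no match
iii → match
iv → no match
v → match
vi → no match
vii → match
Total matched: 4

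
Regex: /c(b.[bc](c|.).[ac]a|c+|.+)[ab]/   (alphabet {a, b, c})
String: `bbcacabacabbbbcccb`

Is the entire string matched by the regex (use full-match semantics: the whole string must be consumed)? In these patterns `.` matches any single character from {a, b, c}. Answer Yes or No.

Every match must start with `c`, but `bbcacabacabbbbcccb` does not.

No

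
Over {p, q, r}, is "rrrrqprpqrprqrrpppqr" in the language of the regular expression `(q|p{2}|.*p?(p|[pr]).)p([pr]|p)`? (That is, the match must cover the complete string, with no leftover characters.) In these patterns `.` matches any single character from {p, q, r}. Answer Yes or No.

No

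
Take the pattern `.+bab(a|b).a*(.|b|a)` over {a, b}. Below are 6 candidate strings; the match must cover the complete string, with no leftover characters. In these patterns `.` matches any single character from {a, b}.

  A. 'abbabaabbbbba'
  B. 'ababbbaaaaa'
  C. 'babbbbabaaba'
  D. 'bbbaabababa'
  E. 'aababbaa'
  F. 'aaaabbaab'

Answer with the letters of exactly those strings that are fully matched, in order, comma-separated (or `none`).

A → no match
B → match
C → no match
D → match
E → match
F → no match

B, D, E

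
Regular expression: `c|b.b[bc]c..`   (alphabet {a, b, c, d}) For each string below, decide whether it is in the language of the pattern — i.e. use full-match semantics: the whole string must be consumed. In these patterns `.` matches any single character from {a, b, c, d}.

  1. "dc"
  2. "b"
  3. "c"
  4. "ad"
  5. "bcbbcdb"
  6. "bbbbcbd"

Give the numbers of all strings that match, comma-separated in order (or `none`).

3, 5, 6

1 → no match
2 → no match
3 → match
4 → no match
5 → match
6 → match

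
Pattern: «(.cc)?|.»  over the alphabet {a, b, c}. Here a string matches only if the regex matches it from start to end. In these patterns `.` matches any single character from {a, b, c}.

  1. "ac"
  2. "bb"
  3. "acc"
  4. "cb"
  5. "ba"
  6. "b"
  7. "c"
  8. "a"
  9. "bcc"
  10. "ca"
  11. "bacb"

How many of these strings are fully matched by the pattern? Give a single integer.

5

1 → no match
2 → no match
3 → match
4 → no match
5 → no match
6 → match
7 → match
8 → match
9 → match
10 → no match
11 → no match
Total matched: 5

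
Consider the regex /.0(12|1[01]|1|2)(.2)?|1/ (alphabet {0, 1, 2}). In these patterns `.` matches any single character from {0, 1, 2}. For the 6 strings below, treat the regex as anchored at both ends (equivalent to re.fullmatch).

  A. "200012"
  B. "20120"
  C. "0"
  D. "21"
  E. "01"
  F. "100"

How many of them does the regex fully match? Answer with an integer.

A → no match
B → no match
C → no match
D → no match
E → no match
F → no match
Total matched: 0

0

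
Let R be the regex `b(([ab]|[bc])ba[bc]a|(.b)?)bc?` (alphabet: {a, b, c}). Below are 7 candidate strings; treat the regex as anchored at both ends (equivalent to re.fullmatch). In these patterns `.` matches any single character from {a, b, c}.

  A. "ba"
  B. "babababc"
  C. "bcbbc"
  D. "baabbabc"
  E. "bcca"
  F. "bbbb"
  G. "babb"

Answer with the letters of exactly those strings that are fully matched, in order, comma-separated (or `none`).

A → no match
B → match
C → match
D → no match
E → no match
F → match
G → match

B, C, F, G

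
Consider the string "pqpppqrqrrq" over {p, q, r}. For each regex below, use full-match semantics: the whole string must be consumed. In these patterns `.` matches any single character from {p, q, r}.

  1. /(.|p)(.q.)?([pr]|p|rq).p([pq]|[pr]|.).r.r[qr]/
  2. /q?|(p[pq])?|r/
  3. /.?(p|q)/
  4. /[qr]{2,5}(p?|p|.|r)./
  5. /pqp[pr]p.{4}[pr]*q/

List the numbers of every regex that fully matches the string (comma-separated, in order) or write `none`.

1 → no match
2 → no match
3 → no match
4 → no match
5 → match

5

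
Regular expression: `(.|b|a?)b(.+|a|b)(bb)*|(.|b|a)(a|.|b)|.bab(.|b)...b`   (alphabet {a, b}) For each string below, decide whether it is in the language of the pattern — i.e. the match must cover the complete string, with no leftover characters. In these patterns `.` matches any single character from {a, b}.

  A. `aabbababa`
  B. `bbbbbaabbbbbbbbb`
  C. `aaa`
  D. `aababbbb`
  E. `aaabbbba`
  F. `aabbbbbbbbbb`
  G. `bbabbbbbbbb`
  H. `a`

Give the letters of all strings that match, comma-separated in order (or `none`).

A → no match
B → match
C → no match
D → no match
E → no match
F → no match
G → match
H → no match

B, G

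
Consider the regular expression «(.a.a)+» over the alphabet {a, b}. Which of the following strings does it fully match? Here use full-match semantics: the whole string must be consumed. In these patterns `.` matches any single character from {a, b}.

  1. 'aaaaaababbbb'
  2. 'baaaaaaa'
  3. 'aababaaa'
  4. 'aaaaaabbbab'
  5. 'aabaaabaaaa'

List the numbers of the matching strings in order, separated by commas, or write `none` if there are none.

1 → no match — must end with 'a'
2 → match
3 → match
4 → no match — must end with 'a'
5 → no match

2, 3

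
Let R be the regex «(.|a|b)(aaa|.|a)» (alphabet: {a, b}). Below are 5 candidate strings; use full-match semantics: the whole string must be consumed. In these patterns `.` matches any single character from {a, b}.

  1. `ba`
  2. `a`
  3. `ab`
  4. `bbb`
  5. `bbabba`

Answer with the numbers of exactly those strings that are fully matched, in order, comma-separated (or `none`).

1. `ba` → match
2. `a` → no match
3. `ab` → match
4. `bbb` → no match
5. `bbabba` → no match

1, 3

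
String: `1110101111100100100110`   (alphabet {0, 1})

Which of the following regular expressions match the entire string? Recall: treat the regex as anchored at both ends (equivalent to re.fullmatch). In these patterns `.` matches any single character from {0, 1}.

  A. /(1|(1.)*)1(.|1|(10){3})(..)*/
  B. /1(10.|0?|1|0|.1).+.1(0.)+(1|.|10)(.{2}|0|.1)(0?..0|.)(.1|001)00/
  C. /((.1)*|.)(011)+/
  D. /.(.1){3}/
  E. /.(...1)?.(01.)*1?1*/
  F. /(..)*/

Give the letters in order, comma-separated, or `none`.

A, F

A → match
B → no match — must end with `00`
C → no match — must end with `011`
D → no match — must end with `1`
E → no match
F → match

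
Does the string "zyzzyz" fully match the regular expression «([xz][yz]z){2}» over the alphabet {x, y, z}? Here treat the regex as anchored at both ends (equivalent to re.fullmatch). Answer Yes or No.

Yes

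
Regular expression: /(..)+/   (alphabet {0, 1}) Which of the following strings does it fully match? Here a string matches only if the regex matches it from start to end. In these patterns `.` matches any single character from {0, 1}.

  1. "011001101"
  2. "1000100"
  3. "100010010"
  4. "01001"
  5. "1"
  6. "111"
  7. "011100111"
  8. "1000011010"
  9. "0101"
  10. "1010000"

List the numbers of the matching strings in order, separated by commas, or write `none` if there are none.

1 → no match
2 → no match
3 → no match
4 → no match
5 → no match
6 → no match
7 → no match
8 → match
9 → match
10 → no match

8, 9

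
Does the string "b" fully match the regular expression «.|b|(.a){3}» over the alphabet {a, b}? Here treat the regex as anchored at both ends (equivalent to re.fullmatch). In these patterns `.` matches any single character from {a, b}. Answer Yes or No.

Yes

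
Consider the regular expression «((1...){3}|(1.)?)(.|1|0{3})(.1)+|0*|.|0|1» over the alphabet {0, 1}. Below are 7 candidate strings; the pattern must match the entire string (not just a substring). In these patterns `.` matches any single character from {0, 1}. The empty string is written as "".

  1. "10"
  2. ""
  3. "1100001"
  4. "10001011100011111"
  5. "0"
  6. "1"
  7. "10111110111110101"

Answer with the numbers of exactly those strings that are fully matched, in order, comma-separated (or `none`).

1 → no match
2 → match
3 → match
4 → match
5 → match
6 → match
7 → match

2, 3, 4, 5, 6, 7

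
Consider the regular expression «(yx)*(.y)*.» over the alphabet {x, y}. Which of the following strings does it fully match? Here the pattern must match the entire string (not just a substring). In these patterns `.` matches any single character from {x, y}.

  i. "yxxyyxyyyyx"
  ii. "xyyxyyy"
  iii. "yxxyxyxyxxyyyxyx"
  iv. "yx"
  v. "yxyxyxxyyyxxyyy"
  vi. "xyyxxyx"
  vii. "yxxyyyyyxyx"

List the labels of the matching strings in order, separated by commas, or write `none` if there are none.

vii

i. "yxxyyxyyyyx" → no match
ii. "xyyxyyy" → no match
iii → no match
iv. "yx" → no match
v → no match
vi. "xyyxxyx" → no match
vii. "yxxyyyyyxyx" → match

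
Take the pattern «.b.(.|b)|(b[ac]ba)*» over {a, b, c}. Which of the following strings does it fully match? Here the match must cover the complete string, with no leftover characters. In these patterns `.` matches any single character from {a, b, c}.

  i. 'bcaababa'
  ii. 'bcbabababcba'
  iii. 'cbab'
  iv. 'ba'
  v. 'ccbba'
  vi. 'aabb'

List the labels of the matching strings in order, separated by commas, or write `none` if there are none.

ii, iii

i. 'bcaababa' → no match
ii. 'bcbabababcba' → match
iii. 'cbab' → match
iv. 'ba' → no match
v. 'ccbba' → no match
vi. 'aabb' → no match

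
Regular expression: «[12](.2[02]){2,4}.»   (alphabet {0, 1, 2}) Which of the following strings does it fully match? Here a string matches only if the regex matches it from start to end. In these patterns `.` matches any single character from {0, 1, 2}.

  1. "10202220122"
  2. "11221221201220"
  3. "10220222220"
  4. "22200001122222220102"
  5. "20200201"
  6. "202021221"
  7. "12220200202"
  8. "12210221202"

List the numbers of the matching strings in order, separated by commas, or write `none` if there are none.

2, 3, 5, 7

1 → no match
2 → match
3 → match
4 → no match
5 → match
6 → no match
7 → match
8 → no match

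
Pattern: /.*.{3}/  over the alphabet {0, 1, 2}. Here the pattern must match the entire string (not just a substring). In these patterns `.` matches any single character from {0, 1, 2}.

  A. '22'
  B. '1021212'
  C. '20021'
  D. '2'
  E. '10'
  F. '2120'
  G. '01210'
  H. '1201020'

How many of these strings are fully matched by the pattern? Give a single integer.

5

A → no match
B → match
C → match
D → no match
E → no match
F → match
G → match
H → match
Total matched: 5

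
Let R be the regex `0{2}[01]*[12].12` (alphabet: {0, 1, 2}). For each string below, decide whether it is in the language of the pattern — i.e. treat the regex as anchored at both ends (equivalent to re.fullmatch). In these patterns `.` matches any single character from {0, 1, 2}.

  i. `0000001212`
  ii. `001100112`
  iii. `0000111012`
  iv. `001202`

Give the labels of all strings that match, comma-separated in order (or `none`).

i → match
ii → no match
iii → match
iv → no match — must end with `12`

i, iii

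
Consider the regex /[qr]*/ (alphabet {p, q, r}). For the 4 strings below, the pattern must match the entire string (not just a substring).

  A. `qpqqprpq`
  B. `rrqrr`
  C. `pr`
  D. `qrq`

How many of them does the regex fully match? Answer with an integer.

2

A → no match
B → match
C → no match
D → match
Total matched: 2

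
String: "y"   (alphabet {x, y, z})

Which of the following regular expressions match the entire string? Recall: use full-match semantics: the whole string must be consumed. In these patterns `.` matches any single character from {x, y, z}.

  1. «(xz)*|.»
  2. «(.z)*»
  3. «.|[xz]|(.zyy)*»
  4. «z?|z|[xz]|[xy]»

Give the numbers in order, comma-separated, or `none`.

1 → match
2 → no match
3 → match
4 → match

1, 3, 4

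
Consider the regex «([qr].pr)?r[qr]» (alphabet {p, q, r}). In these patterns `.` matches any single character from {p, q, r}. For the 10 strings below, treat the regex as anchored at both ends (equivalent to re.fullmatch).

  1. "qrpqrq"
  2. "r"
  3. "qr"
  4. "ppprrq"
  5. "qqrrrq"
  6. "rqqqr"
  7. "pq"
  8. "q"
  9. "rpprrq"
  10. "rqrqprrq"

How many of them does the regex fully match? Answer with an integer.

1

1 → no match
2 → no match
3 → no match
4 → no match
5 → no match
6 → no match
7 → no match
8 → no match
9 → match
10 → no match
Total matched: 1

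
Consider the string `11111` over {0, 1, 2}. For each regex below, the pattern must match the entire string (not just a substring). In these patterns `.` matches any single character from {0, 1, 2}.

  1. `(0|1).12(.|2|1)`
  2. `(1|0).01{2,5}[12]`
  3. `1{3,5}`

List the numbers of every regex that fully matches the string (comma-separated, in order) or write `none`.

1 → no match
2 → no match
3 → match

3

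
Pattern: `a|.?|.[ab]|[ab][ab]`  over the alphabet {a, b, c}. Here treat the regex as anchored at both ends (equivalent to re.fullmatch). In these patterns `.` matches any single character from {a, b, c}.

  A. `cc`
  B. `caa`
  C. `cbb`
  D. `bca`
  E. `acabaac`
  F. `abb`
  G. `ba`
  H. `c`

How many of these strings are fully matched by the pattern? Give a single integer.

A. `cc` → no match
B. `caa` → no match
C. `cbb` → no match
D. `bca` → no match
E. `acabaac` → no match
F. `abb` → no match
G. `ba` → match
H. `c` → match
Total matched: 2

2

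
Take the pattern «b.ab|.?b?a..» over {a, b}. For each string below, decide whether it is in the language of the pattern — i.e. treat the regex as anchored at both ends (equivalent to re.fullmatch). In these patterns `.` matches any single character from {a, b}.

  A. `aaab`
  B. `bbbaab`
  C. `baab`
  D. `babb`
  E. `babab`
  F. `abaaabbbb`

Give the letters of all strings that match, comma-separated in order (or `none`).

A. `aaab` → match
B. `bbbaab` → no match
C. `baab` → match
D. `babb` → match
E. `babab` → no match
F. `abaaabbbb` → no match

A, C, D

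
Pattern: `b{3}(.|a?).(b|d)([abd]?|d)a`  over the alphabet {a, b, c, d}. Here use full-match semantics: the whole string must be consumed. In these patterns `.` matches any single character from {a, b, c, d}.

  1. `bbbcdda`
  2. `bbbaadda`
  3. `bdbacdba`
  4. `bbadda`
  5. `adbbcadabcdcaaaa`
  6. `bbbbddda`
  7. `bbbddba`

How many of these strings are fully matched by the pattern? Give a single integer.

4

1 → match
2 → match
3 → no match
4 → no match
5 → no match — must start with `b`
6 → match
7 → match
Total matched: 4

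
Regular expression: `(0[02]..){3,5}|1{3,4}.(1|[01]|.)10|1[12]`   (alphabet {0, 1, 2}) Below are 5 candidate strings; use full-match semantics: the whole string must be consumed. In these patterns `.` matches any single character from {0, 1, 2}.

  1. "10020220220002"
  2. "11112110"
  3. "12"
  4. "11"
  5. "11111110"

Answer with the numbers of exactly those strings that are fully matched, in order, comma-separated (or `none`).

1 → no match
2 → match
3 → match
4 → match
5 → match

2, 3, 4, 5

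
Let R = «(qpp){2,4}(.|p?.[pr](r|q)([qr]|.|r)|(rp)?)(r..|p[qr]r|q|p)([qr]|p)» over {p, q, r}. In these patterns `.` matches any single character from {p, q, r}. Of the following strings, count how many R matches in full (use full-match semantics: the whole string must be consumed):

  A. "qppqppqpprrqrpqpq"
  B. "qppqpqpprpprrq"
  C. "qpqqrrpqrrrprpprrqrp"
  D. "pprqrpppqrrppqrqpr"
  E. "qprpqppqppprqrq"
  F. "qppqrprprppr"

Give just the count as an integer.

A → no match
B → no match
C → no match — must start with "qpp"
D → no match — must start with "qpp"
E → no match — must start with "qpp"
F. "qppqrprprppr" → no match
Total matched: 0

0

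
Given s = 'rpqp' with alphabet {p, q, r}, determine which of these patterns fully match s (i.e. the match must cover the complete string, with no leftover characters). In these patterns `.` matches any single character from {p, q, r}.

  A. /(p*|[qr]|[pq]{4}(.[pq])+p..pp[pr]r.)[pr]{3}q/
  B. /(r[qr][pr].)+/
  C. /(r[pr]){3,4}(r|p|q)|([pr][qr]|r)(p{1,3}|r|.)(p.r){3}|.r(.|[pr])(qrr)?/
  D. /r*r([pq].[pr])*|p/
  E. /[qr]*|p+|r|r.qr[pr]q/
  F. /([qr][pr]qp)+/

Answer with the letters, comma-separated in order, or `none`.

A → no match — must end with 'q'
B → no match
C → no match
D → match
E → no match
F → match

D, F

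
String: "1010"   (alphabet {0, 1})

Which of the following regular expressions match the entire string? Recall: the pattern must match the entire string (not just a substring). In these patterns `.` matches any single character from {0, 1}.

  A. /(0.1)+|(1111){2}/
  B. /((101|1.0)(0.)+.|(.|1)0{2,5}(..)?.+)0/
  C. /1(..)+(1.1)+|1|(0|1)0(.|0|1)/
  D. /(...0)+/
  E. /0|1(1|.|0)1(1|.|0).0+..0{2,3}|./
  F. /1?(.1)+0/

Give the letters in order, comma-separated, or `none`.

A → no match
B → no match
C → no match
D → match
E → no match
F → match

D, F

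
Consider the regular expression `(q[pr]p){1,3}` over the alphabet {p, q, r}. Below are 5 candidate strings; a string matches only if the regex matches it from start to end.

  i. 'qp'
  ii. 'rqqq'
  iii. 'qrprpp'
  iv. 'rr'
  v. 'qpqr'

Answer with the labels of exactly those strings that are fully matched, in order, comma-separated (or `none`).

none

i → no match
ii → no match — must start with 'q'
iii → no match
iv → no match — must start with 'q'
v → no match — must end with 'p'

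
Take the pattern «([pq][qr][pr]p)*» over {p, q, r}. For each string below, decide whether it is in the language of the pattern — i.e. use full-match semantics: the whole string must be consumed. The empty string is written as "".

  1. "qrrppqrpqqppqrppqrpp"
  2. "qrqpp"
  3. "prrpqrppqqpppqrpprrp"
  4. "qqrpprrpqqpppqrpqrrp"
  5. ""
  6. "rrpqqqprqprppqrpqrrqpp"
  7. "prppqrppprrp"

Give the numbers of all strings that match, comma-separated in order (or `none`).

1, 3, 4, 5, 7

1 → match
2 → no match
3 → match
4 → match
5 → match
6 → no match
7 → match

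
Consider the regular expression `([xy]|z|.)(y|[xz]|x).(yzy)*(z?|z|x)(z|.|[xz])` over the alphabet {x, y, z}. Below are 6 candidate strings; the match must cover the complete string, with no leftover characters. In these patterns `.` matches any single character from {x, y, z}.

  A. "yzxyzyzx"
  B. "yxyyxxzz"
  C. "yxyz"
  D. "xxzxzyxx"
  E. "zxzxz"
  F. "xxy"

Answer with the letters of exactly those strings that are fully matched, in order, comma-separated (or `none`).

A → match
B → no match
C → match
D → no match
E → match
F → no match

A, C, E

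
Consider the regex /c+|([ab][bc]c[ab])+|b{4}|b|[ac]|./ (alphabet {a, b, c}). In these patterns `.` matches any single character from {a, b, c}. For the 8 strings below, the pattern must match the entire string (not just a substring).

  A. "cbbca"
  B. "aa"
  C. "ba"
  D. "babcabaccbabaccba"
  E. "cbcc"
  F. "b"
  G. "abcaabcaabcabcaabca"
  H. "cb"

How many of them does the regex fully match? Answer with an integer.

A → no match
B → no match
C → no match
D → no match
E → no match
F → match
G → no match
H → no match
Total matched: 1

1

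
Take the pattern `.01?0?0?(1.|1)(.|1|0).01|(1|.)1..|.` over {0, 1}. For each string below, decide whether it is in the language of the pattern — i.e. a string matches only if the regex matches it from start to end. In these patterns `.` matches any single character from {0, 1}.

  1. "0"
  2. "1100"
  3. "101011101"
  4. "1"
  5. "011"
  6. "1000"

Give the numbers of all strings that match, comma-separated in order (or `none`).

1, 2, 3, 4

1 → match
2 → match
3 → match
4 → match
5 → no match
6 → no match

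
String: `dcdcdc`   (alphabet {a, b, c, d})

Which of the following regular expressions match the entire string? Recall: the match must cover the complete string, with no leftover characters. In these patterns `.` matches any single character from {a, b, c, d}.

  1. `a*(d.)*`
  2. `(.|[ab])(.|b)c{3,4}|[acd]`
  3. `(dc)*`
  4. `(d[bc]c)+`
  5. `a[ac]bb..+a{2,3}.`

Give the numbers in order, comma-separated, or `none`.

1 → match
2 → no match
3 → match
4 → no match
5 → no match — must start with `a`

1, 3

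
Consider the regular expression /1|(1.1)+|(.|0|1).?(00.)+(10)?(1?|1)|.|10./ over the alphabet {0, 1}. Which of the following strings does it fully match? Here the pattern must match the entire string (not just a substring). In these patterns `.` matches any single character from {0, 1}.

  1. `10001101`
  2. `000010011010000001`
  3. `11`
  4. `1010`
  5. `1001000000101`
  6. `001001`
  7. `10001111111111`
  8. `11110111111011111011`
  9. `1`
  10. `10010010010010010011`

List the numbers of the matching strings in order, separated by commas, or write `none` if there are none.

1, 5, 9, 10

1. `10001101` → match
2 → no match
3. `11` → no match
4. `1010` → no match
5 → match
6. `001001` → no match
7 → no match
8 → no match
9. `1` → match
10 → match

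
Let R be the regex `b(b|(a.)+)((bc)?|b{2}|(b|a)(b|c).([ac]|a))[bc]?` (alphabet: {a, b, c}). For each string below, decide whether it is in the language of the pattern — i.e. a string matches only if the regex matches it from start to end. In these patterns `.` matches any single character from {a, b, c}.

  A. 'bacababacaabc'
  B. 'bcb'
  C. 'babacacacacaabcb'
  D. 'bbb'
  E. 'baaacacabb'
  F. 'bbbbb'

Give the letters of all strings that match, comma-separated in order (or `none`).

A → match
B → no match
C → match
D → match
E → match
F → match

A, C, D, E, F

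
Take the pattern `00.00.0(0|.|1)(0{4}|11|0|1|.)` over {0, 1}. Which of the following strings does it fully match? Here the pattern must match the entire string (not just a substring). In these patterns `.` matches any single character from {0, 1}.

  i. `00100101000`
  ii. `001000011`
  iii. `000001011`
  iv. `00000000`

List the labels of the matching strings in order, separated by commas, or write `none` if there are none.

i → no match
ii → match
iii → match
iv → no match

ii, iii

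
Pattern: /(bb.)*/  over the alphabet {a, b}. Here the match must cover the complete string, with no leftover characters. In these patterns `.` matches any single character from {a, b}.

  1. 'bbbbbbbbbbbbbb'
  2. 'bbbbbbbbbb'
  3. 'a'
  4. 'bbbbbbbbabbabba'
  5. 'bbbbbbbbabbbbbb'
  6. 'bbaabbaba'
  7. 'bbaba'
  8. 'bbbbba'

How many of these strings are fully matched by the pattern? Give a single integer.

3

1 → no match
2 → no match
3 → no match
4 → match
5 → match
6 → no match
7 → no match
8 → match
Total matched: 3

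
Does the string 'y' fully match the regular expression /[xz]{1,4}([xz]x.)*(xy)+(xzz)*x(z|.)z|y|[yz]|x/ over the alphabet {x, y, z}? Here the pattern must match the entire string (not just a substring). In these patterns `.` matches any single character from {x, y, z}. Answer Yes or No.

Yes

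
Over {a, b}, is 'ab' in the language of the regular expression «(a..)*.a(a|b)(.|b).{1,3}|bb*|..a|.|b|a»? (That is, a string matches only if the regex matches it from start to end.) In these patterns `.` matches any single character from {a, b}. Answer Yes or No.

No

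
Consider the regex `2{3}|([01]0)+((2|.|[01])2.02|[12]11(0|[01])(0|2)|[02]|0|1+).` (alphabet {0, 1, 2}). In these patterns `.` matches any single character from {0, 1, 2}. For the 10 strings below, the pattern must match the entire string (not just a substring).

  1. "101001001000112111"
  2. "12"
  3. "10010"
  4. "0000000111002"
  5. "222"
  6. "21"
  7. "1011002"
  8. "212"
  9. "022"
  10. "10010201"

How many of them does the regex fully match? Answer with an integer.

1

1 → no match
2 → no match
3 → no match
4 → no match
5 → match
6 → no match
7 → no match
8 → no match
9 → no match
10 → no match
Total matched: 1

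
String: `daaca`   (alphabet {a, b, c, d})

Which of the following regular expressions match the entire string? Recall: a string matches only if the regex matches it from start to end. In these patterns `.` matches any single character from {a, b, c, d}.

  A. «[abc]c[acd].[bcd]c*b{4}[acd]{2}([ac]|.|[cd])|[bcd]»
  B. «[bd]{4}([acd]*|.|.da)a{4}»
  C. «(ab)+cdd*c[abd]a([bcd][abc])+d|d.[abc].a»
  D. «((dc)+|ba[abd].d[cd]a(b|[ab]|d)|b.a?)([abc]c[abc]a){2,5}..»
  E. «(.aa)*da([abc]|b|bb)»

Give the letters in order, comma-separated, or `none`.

C

A → no match
B → no match
C → match
D → no match
E → no match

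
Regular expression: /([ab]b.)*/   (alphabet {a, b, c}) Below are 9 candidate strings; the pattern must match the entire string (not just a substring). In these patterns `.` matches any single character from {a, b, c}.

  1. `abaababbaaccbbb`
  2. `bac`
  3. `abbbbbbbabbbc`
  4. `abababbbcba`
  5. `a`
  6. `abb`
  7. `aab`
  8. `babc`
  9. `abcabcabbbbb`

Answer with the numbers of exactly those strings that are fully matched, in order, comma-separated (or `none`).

6, 9

1 → no match
2 → no match
3 → no match
4 → no match
5 → no match
6 → match
7 → no match
8 → no match
9 → match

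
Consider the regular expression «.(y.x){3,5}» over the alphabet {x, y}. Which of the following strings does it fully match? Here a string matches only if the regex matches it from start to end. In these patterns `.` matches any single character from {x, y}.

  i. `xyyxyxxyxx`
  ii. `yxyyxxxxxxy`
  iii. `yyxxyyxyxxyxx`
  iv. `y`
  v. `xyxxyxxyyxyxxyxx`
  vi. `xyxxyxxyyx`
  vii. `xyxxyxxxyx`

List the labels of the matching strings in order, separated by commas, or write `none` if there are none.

i → match
ii → no match — must end with `x`
iii → match
iv → no match — must end with `x`
v → match
vi → match
vii → no match

i, iii, v, vi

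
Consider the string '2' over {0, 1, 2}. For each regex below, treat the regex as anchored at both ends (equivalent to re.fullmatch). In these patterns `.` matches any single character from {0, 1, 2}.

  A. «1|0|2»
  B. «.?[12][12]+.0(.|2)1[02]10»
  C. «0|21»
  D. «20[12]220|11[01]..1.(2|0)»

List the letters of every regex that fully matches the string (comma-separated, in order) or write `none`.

A

A → match
B → no match — must end with '10'
C → no match
D → no match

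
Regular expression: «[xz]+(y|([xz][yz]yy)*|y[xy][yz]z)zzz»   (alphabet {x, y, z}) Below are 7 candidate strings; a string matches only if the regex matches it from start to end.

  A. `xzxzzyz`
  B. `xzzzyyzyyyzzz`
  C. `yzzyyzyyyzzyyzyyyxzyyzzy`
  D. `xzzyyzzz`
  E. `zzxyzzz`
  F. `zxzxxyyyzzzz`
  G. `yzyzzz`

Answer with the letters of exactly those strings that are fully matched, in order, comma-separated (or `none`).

A. `xzxzzyz` → no match — must end with `zzz`
B → match
C → no match — must end with `zzz`
D. `xzzyyzzz` → match
E. `zzxyzzz` → match
F. `zxzxxyyyzzzz` → match
G. `yzyzzz` → no match

B, D, E, F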